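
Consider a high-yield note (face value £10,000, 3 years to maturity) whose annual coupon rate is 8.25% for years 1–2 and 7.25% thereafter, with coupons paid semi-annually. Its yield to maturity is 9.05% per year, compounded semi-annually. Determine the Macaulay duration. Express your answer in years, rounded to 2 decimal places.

Periodic yield y = 0.04525. Discount each cash flow and weight by its period:
  t   CF        PV=CF/(1+0.04525)^t    t·PV
  1       412.50       394.6424       394.6424
  2       412.50       377.5579       755.1159
  3       412.50       361.2130     1,083.6391
  4       412.50       345.5757     1,382.3030
  5       362.50       290.5408     1,452.7040
  6    10,362.50     7,945.9072    47,675.4429
  Σ                  9,715.4371    52,743.8473
Price P = Σ PV = 9,715.4371.
Macaulay duration = Σ(t·PV) / P = 52,743.8473 / 9,715.4371 = 5.42887 half-year periods.
In years: 5.42887 / 2 = 2.71444 years.

2.71 years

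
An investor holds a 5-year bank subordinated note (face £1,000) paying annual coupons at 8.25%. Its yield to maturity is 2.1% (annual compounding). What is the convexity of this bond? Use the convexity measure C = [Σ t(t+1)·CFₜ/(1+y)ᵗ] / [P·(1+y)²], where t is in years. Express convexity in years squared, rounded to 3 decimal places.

24.078

With y = 0.021:
  t   CF        PV=CF/(1+0.021)^t    t·PV        t(t+1)·PV
  1        82.50        80.8031        80.8031         161.6063
  2        82.50        79.1412       158.2823         474.8470
  3        82.50        77.5134       232.5402         930.1607
  4        82.50        75.9191       303.6764       1,518.3818
  5     1,082.50       975.6616     4,878.3078      29,269.8468
  Σ                  1,289.0383     5,653.6098      32,354.8425
P = 1,289.0383.
Convexity = Σ t(t+1)·PV / [P·(1+y)²] = 32,354.8425 / (1,289.0383 × 1.042441) = 24.07809.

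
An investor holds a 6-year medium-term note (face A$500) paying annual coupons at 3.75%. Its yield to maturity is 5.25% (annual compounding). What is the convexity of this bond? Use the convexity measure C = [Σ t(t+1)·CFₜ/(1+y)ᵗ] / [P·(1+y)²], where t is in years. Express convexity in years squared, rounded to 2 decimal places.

With y = 0.0525:
  t   CF        PV=CF/(1+0.0525)^t    t·PV        t(t+1)·PV
  1        18.75        17.8147        17.8147          35.6295
  2        18.75        16.9261        33.8522         101.5566
  3        18.75        16.0818        48.2454         192.9817
  4        18.75        15.2796        61.1185         305.5926
  5        18.75        14.5175        72.5873         435.5239
  6       518.75       381.6150     2,289.6902      16,027.8317
  Σ                    462.2348     2,523.3085      17,099.1160
P = 462.2348.
Convexity = Σ t(t+1)·PV / [P·(1+y)²] = 17,099.1160 / (462.2348 × 1.107756) = 33.39388.

33.39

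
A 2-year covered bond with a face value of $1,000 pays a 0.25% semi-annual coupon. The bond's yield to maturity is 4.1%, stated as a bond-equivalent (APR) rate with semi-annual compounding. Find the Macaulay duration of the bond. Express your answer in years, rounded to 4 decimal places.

Periodic yield y = 0.0205. Discount each cash flow and weight by its period:
  t   CF        PV=CF/(1+0.0205)^t    t·PV
  1         1.25         1.2249         1.2249
  2         1.25         1.2003         2.4006
  3         1.25         1.1762         3.5285
  4     1,001.25       923.1887     3,692.7549
  Σ                    926.7901     3,699.9089
Price P = Σ PV = 926.7901.
Macaulay duration = Σ(t·PV) / P = 3,699.9089 / 926.7901 = 3.99218 half-year periods.
In years: 3.99218 / 2 = 1.99609 years.

1.9961 years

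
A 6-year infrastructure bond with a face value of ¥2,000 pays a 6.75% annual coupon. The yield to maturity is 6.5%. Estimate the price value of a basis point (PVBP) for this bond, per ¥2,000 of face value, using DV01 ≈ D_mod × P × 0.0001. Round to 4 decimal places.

Periodic yield y = 0.065.
  t   CF        PV=CF/(1+0.065)^t    t·PV
  1       135.00       126.7606       126.7606
  2       135.00       119.0240       238.0480
  3       135.00       111.7596       335.2789
  4       135.00       104.9386       419.7545
  5       135.00        98.5339       492.6696
  6     2,135.00     1,463.1883     8,779.1301
  Σ                  2,024.2051    10,391.6415
P = 2,024.2051; D_Mac = 5.13369 yrs; D_mod = 4.82037 yrs.
DV01 ≈ 4.82037 × 2,024.2051 × 0.0001 = 0.975741.

¥0.9757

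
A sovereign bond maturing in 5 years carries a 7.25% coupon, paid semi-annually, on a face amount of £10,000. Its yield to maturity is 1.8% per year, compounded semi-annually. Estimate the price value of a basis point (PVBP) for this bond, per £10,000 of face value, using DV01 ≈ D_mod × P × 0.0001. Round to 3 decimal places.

Periodic yield y = 0.009.
  t   CF        PV=CF/(1+0.009)^t    t·PV
  1       362.50       359.2666       359.2666
  2       362.50       356.0620       712.1241
  3       362.50       352.8861     1,058.6582
  4       362.50       349.7384     1,398.9537
  5       362.50       346.6189     1,733.0943
  6       362.50       343.5271     2,061.1626
  7       362.50       340.4629     2,383.2406
  8       362.50       337.4261     2,699.4089
  9       362.50       334.4164     3,009.7472
  10   10,362.50     9,474.4254    94,744.2541
  Σ                 12,594.8299   110,159.9103
P = 12,594.8299; D_Mac = 8.74644 half-year periods = 4.37322 yrs; D_mod = 4.33421 yrs.
DV01 ≈ 4.33421 × 12,594.8299 × 0.0001 = 5.458866.

£5.459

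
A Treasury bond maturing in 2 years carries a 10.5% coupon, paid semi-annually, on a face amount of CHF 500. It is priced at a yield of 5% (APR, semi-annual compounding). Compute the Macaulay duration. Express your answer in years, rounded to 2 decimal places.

Periodic yield y = 0.025. Discount each cash flow and weight by its period:
  t   CF        PV=CF/(1+0.025)^t    t·PV
  1        26.25        25.6098        25.6098
  2        26.25        24.9851        49.9703
  3        26.25        24.3757        73.1272
  4       526.25       476.7565     1,907.0261
  Σ                    551.7271     2,055.7333
Price P = Σ PV = 551.7271.
Macaulay duration = Σ(t·PV) / P = 2,055.7333 / 551.7271 = 3.72600 half-year periods.
In years: 3.72600 / 2 = 1.86300 years.

1.86 years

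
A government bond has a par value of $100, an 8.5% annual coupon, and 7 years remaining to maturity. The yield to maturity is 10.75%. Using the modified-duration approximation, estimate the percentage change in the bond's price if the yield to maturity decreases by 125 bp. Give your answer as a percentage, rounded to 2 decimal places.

Periodic yield y = 0.1075. Modified duration first:
  t   CF        PV=CF/(1+0.1075)^t    t·PV
  1         8.50         7.6749         7.6749
  2         8.50         6.9300        13.8599
  3         8.50         6.2573        18.7719
  4         8.50         5.6499        22.5998
  5         8.50         5.1015        25.5076
  6         8.50         4.6063        27.6381
  7       108.50        53.0913       371.6393
  Σ                     89.3114       487.6916
P = 89.3114; D_Mac = 5.46058 yrs; D_mod = 5.46058/(1+0.1075) = 4.93054 yrs.
ΔP/P ≈ -D_mod · Δy = -4.93054 × (-0.0125) = +0.061632 = +6.1632%.

+6.16%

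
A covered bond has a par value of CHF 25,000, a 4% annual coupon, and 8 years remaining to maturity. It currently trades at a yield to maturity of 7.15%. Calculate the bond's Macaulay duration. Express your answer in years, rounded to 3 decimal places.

Periodic yield y = 0.0715. Discount each cash flow and weight by its year:
  t   CF        PV=CF/(1+0.0715)^t    t·PV
  1     1,000.00       933.2711       933.2711
  2     1,000.00       870.9950     1,741.9899
  3     1,000.00       812.8745     2,438.6234
  4     1,000.00       758.6322     3,034.5290
  5     1,000.00       708.0096     3,540.0478
  6     1,000.00       660.7649     3,964.5892
  7     1,000.00       616.6728     4,316.7094
  8    26,000.00    14,963.5950   119,708.7599
  Σ                 20,324.8150   139,678.5198
Price P = Σ PV = 20,324.8150.
Macaulay duration = Σ(t·PV) / P = 139,678.5198 / 20,324.8150 = 6.87231 years.

6.872 years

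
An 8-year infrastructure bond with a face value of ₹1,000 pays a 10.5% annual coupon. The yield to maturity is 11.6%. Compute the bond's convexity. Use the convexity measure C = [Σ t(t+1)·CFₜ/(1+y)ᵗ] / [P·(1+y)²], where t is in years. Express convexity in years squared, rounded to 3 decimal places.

36.424

With y = 0.116:
  t   CF        PV=CF/(1+0.116)^t    t·PV        t(t+1)·PV
  1       105.00        94.0860        94.0860         188.1720
  2       105.00        84.3065       168.6129         505.8388
  3       105.00        75.5434       226.6303         906.5212
  4       105.00        67.6912       270.7650       1,353.8250
  5       105.00        60.6552       303.2762       1,819.6572
  6       105.00        54.3506       326.1034       2,282.7241
  7       105.00        48.7012       340.9086       2,727.2689
  8     1,105.00       459.2495     3,673.9962      33,065.9662
  Σ                    944.5837     5,404.3788      42,849.9734
P = 944.5837.
Convexity = Σ t(t+1)·PV / [P·(1+y)²] = 42,849.9734 / (944.5837 × 1.245456) = 36.42350.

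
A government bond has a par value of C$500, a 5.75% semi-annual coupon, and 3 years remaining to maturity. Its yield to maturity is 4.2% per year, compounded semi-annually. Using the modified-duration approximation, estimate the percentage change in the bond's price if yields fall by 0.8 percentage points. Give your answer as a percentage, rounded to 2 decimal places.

Periodic yield y = 0.021. Modified duration first:
  t   CF        PV=CF/(1+0.021)^t    t·PV
  1       14.375        14.0793        14.0793
  2       14.375        13.7897        27.5795
  3       14.375        13.5061        40.5184
  4       14.375        13.2283        52.9133
  5       14.375        12.9562        64.7812
  6      514.375       454.0727     2,724.4363
  Σ                    521.6325     2,924.3080
P = 521.6325; D_Mac = 5.60607 half-year periods = 2.80303 yrs; D_mod = 2.80303/(1+0.021) = 2.74538 yrs.
ΔP/P ≈ -D_mod · Δy = -2.74538 × (-0.008) = +0.021963 = +2.1963%.

+2.20%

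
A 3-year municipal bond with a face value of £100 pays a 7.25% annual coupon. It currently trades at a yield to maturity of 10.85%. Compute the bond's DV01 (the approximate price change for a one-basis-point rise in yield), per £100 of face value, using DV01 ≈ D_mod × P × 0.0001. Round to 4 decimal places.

£0.0230

Periodic yield y = 0.1085.
  t   CF        PV=CF/(1+0.1085)^t    t·PV
  1         7.25         6.5404         6.5404
  2         7.25         5.9002        11.8004
  3       107.25        78.7391       236.2172
  Σ                     91.1796       254.5579
P = 91.1796; D_Mac = 2.79183 yrs; D_mod = 2.51856 yrs.
DV01 ≈ 2.51856 × 91.1796 × 0.0001 = 0.022964.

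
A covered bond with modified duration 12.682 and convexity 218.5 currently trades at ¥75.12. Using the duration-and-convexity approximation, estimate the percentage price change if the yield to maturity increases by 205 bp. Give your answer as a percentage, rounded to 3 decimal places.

Duration effect: -D_mod·Δy = -12.682 × (+0.0205) = -0.259981
Convexity effect: ½·C·(Δy)² = 0.5 × 218.5 × (0.0205)² = +0.0459123125
ΔP/P ≈ -0.259981 + 0.0459123125 = -0.2140686875
= -21.40686875%.

-21.407%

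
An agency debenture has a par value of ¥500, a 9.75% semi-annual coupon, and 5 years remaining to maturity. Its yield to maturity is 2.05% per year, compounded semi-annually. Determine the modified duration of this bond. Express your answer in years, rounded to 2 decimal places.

Periodic yield y = 0.01025. First find Macaulay duration:
  t   CF        PV=CF/(1+0.01025)^t    t·PV
  1       24.375        24.1277        24.1277
  2       24.375        23.8829        47.7658
  3       24.375        23.6406        70.9217
  4       24.375        23.4007        93.6029
  5       24.375        23.1633       115.8165
  6       24.375        22.9283       137.5697
  7       24.375        22.6956       158.8695
  8       24.375        22.4654       179.7230
  9       24.375        22.2374       200.1370
  10     524.375       473.5364     4,735.3642
  Σ                    682.0783     5,763.8980
P = 682.0783; Macaulay duration = 5,763.8980 / 682.0783 = 8.45049 half-year periods = 4.22525 years.
Modified duration = D_Mac / (1 + y) = 4.22525 / 1.01025 = 4.18238 years.

4.18 years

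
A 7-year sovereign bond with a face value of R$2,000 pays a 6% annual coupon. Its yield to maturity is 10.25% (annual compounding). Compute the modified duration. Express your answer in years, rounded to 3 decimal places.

Periodic yield y = 0.1025. First find Macaulay duration:
  t   CF        PV=CF/(1+0.1025)^t    t·PV
  1       120.00       108.8435       108.8435
  2       120.00        98.7243       197.4486
  3       120.00        89.5458       268.6375
  4       120.00        81.2207       324.8829
  5       120.00        73.6696       368.3480
  6       120.00        66.8205       400.9229
  7     2,120.00     1,070.7441     7,495.2084
  Σ                  1,589.5685     9,164.2919
P = 1,589.5685; Macaulay duration = 9,164.2919 / 1,589.5685 = 5.76527 years.
Modified duration = D_Mac / (1 + y) = 5.76527 / 1.1025 = 5.22927 years.

5.229 years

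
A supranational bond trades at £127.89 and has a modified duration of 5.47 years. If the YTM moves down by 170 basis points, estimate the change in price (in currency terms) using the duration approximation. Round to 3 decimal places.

+£11.892

Duration approximation: ΔP/P ≈ -D_mod · Δy = -5.47 × (-0.017) = +0.092990.
ΔP ≈ 127.89 × (+0.092990) = +11.8924911.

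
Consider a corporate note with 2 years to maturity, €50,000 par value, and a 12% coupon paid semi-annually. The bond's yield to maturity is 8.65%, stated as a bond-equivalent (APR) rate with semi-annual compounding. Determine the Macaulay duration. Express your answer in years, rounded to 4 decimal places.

Periodic yield y = 0.04325. Discount each cash flow and weight by its period:
  t   CF        PV=CF/(1+0.04325)^t    t·PV
  1     3,000.00     2,875.6290     2,875.6290
  2     3,000.00     2,756.4141     5,512.8283
  3     3,000.00     2,642.1415     7,926.4245
  4    53,000.00    44,742.7111   178,970.8445
  Σ                 53,016.8958   195,285.7264
Price P = Σ PV = 53,016.8958.
Macaulay duration = Σ(t·PV) / P = 195,285.7264 / 53,016.8958 = 3.68346 half-year periods.
In years: 3.68346 / 2 = 1.84173 years.

1.8417 years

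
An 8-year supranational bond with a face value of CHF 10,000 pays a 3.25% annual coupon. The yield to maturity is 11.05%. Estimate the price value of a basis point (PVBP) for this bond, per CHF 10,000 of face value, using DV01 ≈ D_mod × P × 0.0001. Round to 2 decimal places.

Periodic yield y = 0.1105.
  t   CF        PV=CF/(1+0.1105)^t    t·PV
  1       325.00       292.6610       292.6610
  2       325.00       263.5398       527.0796
  3       325.00       237.3164       711.9491
  4       325.00       213.7023       854.8090
  5       325.00       192.4379       962.1894
  6       325.00       173.2894     1,039.7364
  7       325.00       156.0463     1,092.3240
  8    10,325.00     4,464.1786    35,713.4285
  Σ                  5,993.1715    41,194.1769
P = 5,993.1715; D_Mac = 6.87352 yrs; D_mod = 6.18957 yrs.
DV01 ≈ 6.18957 × 5,993.1715 × 0.0001 = 3.709516.

CHF 3.71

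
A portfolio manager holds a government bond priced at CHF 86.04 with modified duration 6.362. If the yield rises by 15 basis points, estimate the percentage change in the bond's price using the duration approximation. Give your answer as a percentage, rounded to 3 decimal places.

-0.954%

Duration approximation: ΔP/P ≈ -D_mod · Δy = -6.362 × (+0.0015) = -0.009543.
As a percentage: -0.9543%.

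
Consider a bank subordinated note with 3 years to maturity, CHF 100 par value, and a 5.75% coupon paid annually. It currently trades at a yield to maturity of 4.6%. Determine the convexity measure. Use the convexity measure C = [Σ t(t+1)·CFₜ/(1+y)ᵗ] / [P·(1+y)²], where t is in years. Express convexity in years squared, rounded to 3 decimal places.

With y = 0.046:
  t   CF        PV=CF/(1+0.046)^t    t·PV        t(t+1)·PV
  1         5.75         5.4971         5.4971          10.9943
  2         5.75         5.2554        10.5108          31.5323
  3       105.75        92.4028       277.2085       1,108.8341
  Σ                    103.1554       293.2164       1,151.3607
P = 103.1554.
Convexity = Σ t(t+1)·PV / [P·(1+y)²] = 1,151.3607 / (103.1554 × 1.094116) = 10.20132.

10.201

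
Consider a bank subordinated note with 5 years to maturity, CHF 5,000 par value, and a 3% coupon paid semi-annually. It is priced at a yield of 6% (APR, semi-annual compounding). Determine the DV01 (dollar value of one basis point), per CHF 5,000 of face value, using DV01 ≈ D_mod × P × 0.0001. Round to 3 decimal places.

Periodic yield y = 0.03.
  t   CF        PV=CF/(1+0.03)^t    t·PV
  1        75.00        72.8155        72.8155
  2        75.00        70.6947       141.3894
  3        75.00        68.6356       205.9069
  4        75.00        66.6365       266.5461
  5        75.00        64.6957       323.4783
  6        75.00        62.8113       376.8679
  7        75.00        60.9819       426.8730
  8        75.00        59.2057       473.6455
  9        75.00        57.4813       517.3313
  10    5,075.00     3,776.2766    37,762.7662
  Σ                  4,360.2348    40,567.6202
P = 4,360.2348; D_Mac = 9.30400 half-year periods = 4.65200 yrs; D_mod = 4.51650 yrs.
DV01 ≈ 4.51650 × 4,360.2348 × 0.0001 = 1.969302.

CHF 1.969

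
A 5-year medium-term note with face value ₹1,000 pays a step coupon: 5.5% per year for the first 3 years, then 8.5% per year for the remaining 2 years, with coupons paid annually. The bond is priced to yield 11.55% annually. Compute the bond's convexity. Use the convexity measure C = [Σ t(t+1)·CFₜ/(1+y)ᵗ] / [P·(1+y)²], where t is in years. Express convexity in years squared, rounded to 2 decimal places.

20.46

With y = 0.1155:
  t   CF        PV=CF/(1+0.1155)^t    t·PV        t(t+1)·PV
  1        55.00        49.3052        49.3052          98.6105
  2        55.00        44.2001        88.4003         265.2008
  3        55.00        39.6236       118.8708         475.4832
  4        85.00        54.8960       219.5840       1,097.9198
  5     1,085.00       628.1768     3,140.8838      18,845.3028
  Σ                    816.2017     3,617.0441      20,782.5171
P = 816.2017.
Convexity = Σ t(t+1)·PV / [P·(1+y)²] = 20,782.5171 / (816.2017 × 1.244340) = 20.46263.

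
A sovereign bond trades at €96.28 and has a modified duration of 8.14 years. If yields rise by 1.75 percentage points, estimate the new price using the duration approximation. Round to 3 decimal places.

€82.565

Duration approximation: ΔP/P ≈ -D_mod · Δy = -8.14 × (+0.0175) = -0.142450.
New price ≈ 96.28 × (1 - 0.142450) = 82.564914.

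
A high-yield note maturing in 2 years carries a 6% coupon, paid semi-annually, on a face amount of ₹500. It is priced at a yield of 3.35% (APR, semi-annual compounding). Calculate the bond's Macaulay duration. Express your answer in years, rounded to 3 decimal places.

1.917 years

Periodic yield y = 0.01675. Discount each cash flow and weight by its period:
  t   CF        PV=CF/(1+0.01675)^t    t·PV
  1        15.00        14.7529        14.7529
  2        15.00        14.5098        29.0197
  3        15.00        14.2708        42.8124
  4       515.00       481.8929     1,927.5715
  Σ                    525.4264     2,014.1565
Price P = Σ PV = 525.4264.
Macaulay duration = Σ(t·PV) / P = 2,014.1565 / 525.4264 = 3.83337 half-year periods.
In years: 3.83337 / 2 = 1.91669 years.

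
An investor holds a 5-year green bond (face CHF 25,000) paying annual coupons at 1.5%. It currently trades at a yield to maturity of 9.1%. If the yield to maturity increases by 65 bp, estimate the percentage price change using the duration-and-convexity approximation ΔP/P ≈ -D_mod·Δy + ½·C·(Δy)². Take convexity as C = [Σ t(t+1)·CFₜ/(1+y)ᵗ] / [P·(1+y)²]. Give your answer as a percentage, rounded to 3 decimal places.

With y = 0.091:
  t   CF        PV=CF/(1+0.091)^t    t·PV        t(t+1)·PV
  1       375.00       343.7214       343.7214         687.4427
  2       375.00       315.0517       630.1033       1,890.3099
  3       375.00       288.7733       866.3199       3,465.2794
  4       375.00       264.6868     1,058.7472       5,293.7358
  5    25,375.00    16,416.5653    82,082.8264     492,496.9584
  Σ                 17,628.7984    84,981.7181     503,833.7263
P = 17,628.7984; D_Mac = 4.82062 yrs; D_mod = 4.41853 yrs; C = 24.01126.
Duration effect: -4.41853 × (+0.0065) = -0.028720
Convexity effect: 0.5 × 24.01126 × (0.0065)² = +0.0005072
ΔP/P ≈ -0.028720 + 0.0005072 = -0.028213 = -2.8213%.

-2.821%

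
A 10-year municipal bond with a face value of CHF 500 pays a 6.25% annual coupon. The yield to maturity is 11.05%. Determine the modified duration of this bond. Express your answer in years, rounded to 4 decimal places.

Periodic yield y = 0.1105. First find Macaulay duration:
  t   CF        PV=CF/(1+0.1105)^t    t·PV
  1        31.25        28.1405        28.1405
  2        31.25        25.3404        50.6807
  3        31.25        22.8189        68.4566
  4        31.25        20.5483        82.1932
  5        31.25        18.5036        92.5182
  6        31.25        16.6624        99.9747
  7        31.25        15.0045       105.0312
  8        31.25        13.5114       108.0915
  9        31.25        12.1670       109.5029
  10      531.25       186.2573     1,862.5730
  Σ                    358.9543     2,607.1624
P = 358.9543; Macaulay duration = 2,607.1624 / 358.9543 = 7.26322 years.
Modified duration = D_Mac / (1 + y) = 7.26322 / 1.1105 = 6.54049 years.

6.5405 years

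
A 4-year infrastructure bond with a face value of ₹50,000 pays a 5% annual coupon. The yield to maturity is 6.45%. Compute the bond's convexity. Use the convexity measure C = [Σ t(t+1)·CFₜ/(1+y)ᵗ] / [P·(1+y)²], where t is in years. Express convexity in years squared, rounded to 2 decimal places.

With y = 0.0645:
  t   CF        PV=CF/(1+0.0645)^t    t·PV        t(t+1)·PV
  1     2,500.00     2,348.5204     2,348.5204       4,697.0409
  2     2,500.00     2,206.2193     4,412.4386      13,237.3157
  3     2,500.00     2,072.5404     6,217.6213      24,870.4852
  4    52,500.00    40,886.1898   163,544.7592     817,723.7959
  Σ                 47,513.4699   176,523.3395     860,528.6376
P = 47,513.4699.
Convexity = Σ t(t+1)·PV / [P·(1+y)²] = 860,528.6376 / (47,513.4699 × 1.133160) = 15.98296.

15.98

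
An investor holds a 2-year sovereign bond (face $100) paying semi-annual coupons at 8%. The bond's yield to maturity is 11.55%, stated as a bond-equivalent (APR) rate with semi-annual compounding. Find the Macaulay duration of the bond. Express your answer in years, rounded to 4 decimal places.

1.8834 years

Periodic yield y = 0.05775. Discount each cash flow and weight by its period:
  t   CF        PV=CF/(1+0.05775)^t    t·PV
  1         4.00         3.7816         3.7816
  2         4.00         3.5751         7.1503
  3         4.00         3.3800        10.1399
  4       104.00        83.0809       332.3236
  Σ                     93.8176       353.3954
Price P = Σ PV = 93.8176.
Macaulay duration = Σ(t·PV) / P = 353.3954 / 93.8176 = 3.76683 half-year periods.
In years: 3.76683 / 2 = 1.88342 years.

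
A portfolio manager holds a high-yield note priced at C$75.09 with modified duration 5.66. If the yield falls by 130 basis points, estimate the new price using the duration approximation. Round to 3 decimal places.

C$80.615

Duration approximation: ΔP/P ≈ -D_mod · Δy = -5.66 × (-0.013) = +0.073580.
New price ≈ 75.09 × (1 + 0.073580) = 80.6151222.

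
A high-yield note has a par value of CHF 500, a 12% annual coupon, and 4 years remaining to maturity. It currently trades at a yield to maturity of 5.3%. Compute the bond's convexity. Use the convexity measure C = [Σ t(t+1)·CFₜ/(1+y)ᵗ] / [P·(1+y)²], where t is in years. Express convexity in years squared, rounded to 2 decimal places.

14.83

With y = 0.053:
  t   CF        PV=CF/(1+0.053)^t    t·PV        t(t+1)·PV
  1        60.00        56.9801        56.9801         113.9601
  2        60.00        54.1121       108.2242         324.6727
  3        60.00        51.3885       154.1656         616.6623
  4       560.00       455.4855     1,821.9419       9,109.7097
  Σ                    617.9662     2,141.3118      10,165.0048
P = 617.9662.
Convexity = Σ t(t+1)·PV / [P·(1+y)²] = 10,165.0048 / (617.9662 × 1.108809) = 14.83495.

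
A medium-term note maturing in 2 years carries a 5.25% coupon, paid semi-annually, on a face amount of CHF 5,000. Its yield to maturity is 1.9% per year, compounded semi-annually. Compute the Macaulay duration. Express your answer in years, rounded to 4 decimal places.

Periodic yield y = 0.0095. Discount each cash flow and weight by its period:
  t   CF        PV=CF/(1+0.0095)^t    t·PV
  1       131.25       130.0149       130.0149
  2       131.25       128.7913       257.5827
  3       131.25       127.5793       382.7380
  4     5,131.25     4,940.8069    19,763.2276
  Σ                  5,327.1924    20,533.5632
Price P = Σ PV = 5,327.1924.
Macaulay duration = Σ(t·PV) / P = 20,533.5632 / 5,327.1924 = 3.85448 half-year periods.
In years: 3.85448 / 2 = 1.92724 years.

1.9272 years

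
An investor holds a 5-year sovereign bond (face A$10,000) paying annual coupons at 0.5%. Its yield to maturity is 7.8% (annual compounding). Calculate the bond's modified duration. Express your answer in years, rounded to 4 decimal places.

4.5816 years

Periodic yield y = 0.078. First find Macaulay duration:
  t   CF        PV=CF/(1+0.078)^t    t·PV
  1        50.00        46.3822        46.3822
  2        50.00        43.0261        86.0523
  3        50.00        39.9129       119.7388
  4        50.00        37.0250       148.1000
  5    10,050.00     6,903.5465    34,517.7327
  Σ                  7,069.8928    34,918.0060
P = 7,069.8928; Macaulay duration = 34,918.0060 / 7,069.8928 = 4.93897 years.
Modified duration = D_Mac / (1 + y) = 4.93897 / 1.078 = 4.58161 years.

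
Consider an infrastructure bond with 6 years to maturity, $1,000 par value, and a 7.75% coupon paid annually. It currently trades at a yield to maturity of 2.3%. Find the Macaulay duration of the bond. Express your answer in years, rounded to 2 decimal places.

Periodic yield y = 0.023. Discount each cash flow and weight by its year:
  t   CF        PV=CF/(1+0.023)^t    t·PV
  1        77.50        75.7576        75.7576
  2        77.50        74.0543       148.1087
  3        77.50        72.3894       217.1681
  4        77.50        70.7618       283.0474
  5        77.50        69.1709       345.8546
  6     1,077.50       940.0771     5,640.4626
  Σ                  1,302.2111     6,710.3990
Price P = Σ PV = 1,302.2111.
Macaulay duration = Σ(t·PV) / P = 6,710.3990 / 1,302.2111 = 5.15308 years.

5.15 years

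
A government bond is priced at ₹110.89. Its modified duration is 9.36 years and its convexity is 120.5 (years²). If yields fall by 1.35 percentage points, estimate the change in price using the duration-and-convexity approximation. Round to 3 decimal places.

+₹15.230

Duration effect: -D_mod·Δy = -9.36 × (-0.0135) = +0.126360
Convexity effect: ½·C·(Δy)² = 0.5 × 120.5 × (-0.0135)² = +0.0109805625
ΔP/P ≈ +0.126360 + 0.0109805625 = +0.1373405625
ΔP ≈ 110.89 × (+0.1373405625) = +15.229694975625.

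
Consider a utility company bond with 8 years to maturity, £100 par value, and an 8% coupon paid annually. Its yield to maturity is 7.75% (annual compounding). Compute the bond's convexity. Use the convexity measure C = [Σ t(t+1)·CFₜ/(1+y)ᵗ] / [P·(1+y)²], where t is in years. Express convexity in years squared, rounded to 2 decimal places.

With y = 0.0775:
  t   CF        PV=CF/(1+0.0775)^t    t·PV        t(t+1)·PV
  1         8.00         7.4246         7.4246          14.8492
  2         8.00         6.8906        13.7811          41.3434
  3         8.00         6.3950        19.1849          76.7396
  4         8.00         5.9350        23.7400         118.7000
  5         8.00         5.5081        27.5406         165.2437
  6         8.00         5.1119        30.6717         214.7018
  7         8.00         4.7443        33.2099         265.6789
  8       108.00        59.4409       475.5274       4,279.7463
  Σ                    101.4504       631.0802       5,177.0028
P = 101.4504.
Convexity = Σ t(t+1)·PV / [P·(1+y)²] = 5,177.0028 / (101.4504 × 1.161006) = 43.95316.

43.95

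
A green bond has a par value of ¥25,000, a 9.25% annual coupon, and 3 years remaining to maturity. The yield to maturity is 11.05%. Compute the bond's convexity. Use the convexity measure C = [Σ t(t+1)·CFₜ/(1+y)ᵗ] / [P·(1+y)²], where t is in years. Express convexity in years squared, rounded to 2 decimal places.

With y = 0.1105:
  t   CF        PV=CF/(1+0.1105)^t    t·PV        t(t+1)·PV
  1     2,312.50     2,082.3953     2,082.3953       4,164.7906
  2     2,312.50     1,875.1871     3,750.3743      11,251.1228
  3    27,312.50    19,943.7015    59,831.1045     239,324.4181
  Σ                 23,901.2840    65,663.8741     254,740.3316
P = 23,901.2840.
Convexity = Σ t(t+1)·PV / [P·(1+y)²] = 254,740.3316 / (23,901.2840 × 1.233210) = 8.64250.

8.64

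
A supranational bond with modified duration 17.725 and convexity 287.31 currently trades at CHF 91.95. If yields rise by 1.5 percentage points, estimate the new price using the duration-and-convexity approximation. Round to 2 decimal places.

CHF 70.47

Duration effect: -D_mod·Δy = -17.725 × (+0.015) = -0.265875
Convexity effect: ½·C·(Δy)² = 0.5 × 287.31 × (0.015)² = +0.032322375
ΔP/P ≈ -0.265875 + 0.032322375 = -0.233552625
New price ≈ 91.95 × (1 - 0.233552625) = 70.47483613125.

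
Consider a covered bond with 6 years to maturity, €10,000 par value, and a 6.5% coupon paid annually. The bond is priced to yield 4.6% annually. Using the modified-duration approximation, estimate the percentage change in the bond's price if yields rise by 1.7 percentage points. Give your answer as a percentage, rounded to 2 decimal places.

Periodic yield y = 0.046. Modified duration first:
  t   CF        PV=CF/(1+0.046)^t    t·PV
  1       650.00       621.4149       621.4149
  2       650.00       594.0869     1,188.1738
  3       650.00       567.9607     1,703.8822
  4       650.00       542.9835     2,171.9339
  5       650.00       519.1047     2,595.5233
  6    10,650.00     8,131.2909    48,787.7456
  Σ                 10,976.8416    57,068.6738
P = 10,976.8416; D_Mac = 5.19901 yrs; D_mod = 5.19901/(1+0.046) = 4.97037 yrs.
ΔP/P ≈ -D_mod · Δy = -4.97037 × (+0.017) = -0.084496 = -8.4496%.

-8.45%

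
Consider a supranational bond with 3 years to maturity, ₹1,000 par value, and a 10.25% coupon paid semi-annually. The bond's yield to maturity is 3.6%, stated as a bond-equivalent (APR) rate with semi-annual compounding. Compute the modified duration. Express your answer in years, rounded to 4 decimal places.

Periodic yield y = 0.018. First find Macaulay duration:
  t   CF        PV=CF/(1+0.018)^t    t·PV
  1        51.25        50.3438        50.3438
  2        51.25        49.4536        98.9073
  3        51.25        48.5792       145.7377
  4        51.25        47.7203       190.8810
  5        51.25        46.8765       234.3824
  6     1,051.25       944.5378     5,667.2268
  Σ                  1,187.5112     6,387.4789
P = 1,187.5112; Macaulay duration = 6,387.4789 / 1,187.5112 = 5.37888 half-year periods = 2.68944 years.
Modified duration = D_Mac / (1 + y) = 2.68944 / 1.018 = 2.64189 years.

2.6419 years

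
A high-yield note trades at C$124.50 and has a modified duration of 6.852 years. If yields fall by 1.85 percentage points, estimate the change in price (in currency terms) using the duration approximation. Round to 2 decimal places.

+C$15.78

Duration approximation: ΔP/P ≈ -D_mod · Δy = -6.852 × (-0.0185) = +0.126762.
ΔP ≈ 124.50 × (+0.126762) = +15.781869.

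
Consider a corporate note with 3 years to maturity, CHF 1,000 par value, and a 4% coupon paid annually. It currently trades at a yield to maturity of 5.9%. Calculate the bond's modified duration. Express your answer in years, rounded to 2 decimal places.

2.72 years

Periodic yield y = 0.059. First find Macaulay duration:
  t   CF        PV=CF/(1+0.059)^t    t·PV
  1        40.00        37.7715        37.7715
  2        40.00        35.6671        71.3342
  3     1,040.00       875.6801     2,627.0402
  Σ                    949.1187     2,736.1459
P = 949.1187; Macaulay duration = 2,736.1459 / 949.1187 = 2.88283 years.
Modified duration = D_Mac / (1 + y) = 2.88283 / 1.059 = 2.72222 years.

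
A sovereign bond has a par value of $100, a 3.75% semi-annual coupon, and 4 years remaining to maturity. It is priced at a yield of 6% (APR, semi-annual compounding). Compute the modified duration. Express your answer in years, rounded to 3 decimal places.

3.630 years

Periodic yield y = 0.03. First find Macaulay duration:
  t   CF        PV=CF/(1+0.03)^t    t·PV
  1        1.875         1.8204         1.8204
  2        1.875         1.7674         3.5347
  3        1.875         1.7159         5.1477
  4        1.875         1.6659         6.6637
  5        1.875         1.6174         8.0870
  6        1.875         1.5703         9.4217
  7        1.875         1.5245        10.6718
  8      101.875        80.4211       643.3685
  Σ                     92.1028       688.7155
P = 92.1028; Macaulay duration = 688.7155 / 92.1028 = 7.47768 half-year periods = 3.73884 years.
Modified duration = D_Mac / (1 + y) = 3.73884 / 1.03 = 3.62994 years.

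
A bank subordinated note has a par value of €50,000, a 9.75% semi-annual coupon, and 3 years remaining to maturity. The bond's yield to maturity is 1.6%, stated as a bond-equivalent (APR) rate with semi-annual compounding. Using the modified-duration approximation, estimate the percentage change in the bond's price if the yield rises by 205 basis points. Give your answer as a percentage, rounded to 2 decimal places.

Periodic yield y = 0.008. Modified duration first:
  t   CF        PV=CF/(1+0.008)^t    t·PV
  1     2,437.50     2,418.1548     2,418.1548
  2     2,437.50     2,398.9631     4,797.9261
  3     2,437.50     2,379.9237     7,139.7710
  4     2,437.50     2,361.0354     9,444.1415
  5     2,437.50     2,342.2970    11,711.4850
  6    52,437.50    49,989.4991   299,936.9949
  Σ                 61,889.8730   335,448.4734
P = 61,889.8730; D_Mac = 5.42009 half-year periods = 2.71004 yrs; D_mod = 2.71004/(1+0.008) = 2.68854 yrs.
ΔP/P ≈ -D_mod · Δy = -2.68854 × (+0.0205) = -0.055115 = -5.5115%.

-5.51%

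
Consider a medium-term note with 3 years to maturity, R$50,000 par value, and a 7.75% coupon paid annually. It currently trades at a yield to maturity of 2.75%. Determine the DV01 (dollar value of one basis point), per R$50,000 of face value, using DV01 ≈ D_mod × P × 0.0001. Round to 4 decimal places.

R$15.5819

Periodic yield y = 0.0275.
  t   CF        PV=CF/(1+0.0275)^t    t·PV
  1     3,875.00     3,771.2895     3,771.2895
  2     3,875.00     3,670.3548     7,340.7096
  3    53,875.00    49,664.0110   148,992.0330
  Σ                 57,105.6553   160,104.0321
P = 57,105.6553; D_Mac = 2.80365 yrs; D_mod = 2.72861 yrs.
DV01 ≈ 2.72861 × 57,105.6553 × 0.0001 = 15.581901.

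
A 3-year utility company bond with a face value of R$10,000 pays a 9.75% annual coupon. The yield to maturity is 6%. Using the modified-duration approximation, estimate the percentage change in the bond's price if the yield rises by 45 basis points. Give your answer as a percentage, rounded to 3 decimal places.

Periodic yield y = 0.06. Modified duration first:
  t   CF        PV=CF/(1+0.06)^t    t·PV
  1       975.00       919.8113       919.8113
  2       975.00       867.7465     1,735.4931
  3    10,975.00     9,214.8216    27,644.4649
  Σ                 11,002.3795    30,299.7693
P = 11,002.3795; D_Mac = 2.75393 yrs; D_mod = 2.75393/(1+0.06) = 2.59805 yrs.
ΔP/P ≈ -D_mod · Δy = -2.59805 × (+0.0045) = -0.011691 = -1.1691%.

-1.169%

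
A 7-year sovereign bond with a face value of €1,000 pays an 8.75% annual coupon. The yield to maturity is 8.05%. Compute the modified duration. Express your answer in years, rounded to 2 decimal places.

5.13 years

Periodic yield y = 0.0805. First find Macaulay duration:
  t   CF        PV=CF/(1+0.0805)^t    t·PV
  1        87.50        80.9810        80.9810
  2        87.50        74.9477       149.8955
  3        87.50        69.3639       208.0918
  4        87.50        64.1961       256.7846
  5        87.50        59.4134       297.0669
  6        87.50        54.9869       329.9215
  7     1,087.50       632.4932     4,427.4525
  Σ                  1,036.3824     5,750.1938
P = 1,036.3824; Macaulay duration = 5,750.1938 / 1,036.3824 = 5.54833 years.
Modified duration = D_Mac / (1 + y) = 5.54833 / 1.0805 = 5.13497 years.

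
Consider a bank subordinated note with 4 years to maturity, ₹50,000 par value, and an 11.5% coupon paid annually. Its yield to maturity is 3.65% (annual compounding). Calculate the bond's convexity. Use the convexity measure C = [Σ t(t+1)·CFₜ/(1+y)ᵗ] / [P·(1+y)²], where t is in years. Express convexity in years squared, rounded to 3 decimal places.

With y = 0.0365:
  t   CF        PV=CF/(1+0.0365)^t    t·PV        t(t+1)·PV
  1     5,750.00     5,547.5157     5,547.5157      11,095.0314
  2     5,750.00     5,352.1618    10,704.3235      32,112.9706
  3     5,750.00     5,163.6872    15,491.0616      61,964.2463
  4    55,750.00    48,302.2817   193,209.1266     966,045.6331
  Σ                 64,365.6463   224,952.0274   1,071,217.8814
P = 64,365.6463.
Convexity = Σ t(t+1)·PV / [P·(1+y)²] = 1,071,217.8814 / (64,365.6463 × 1.074332) = 15.49120.

15.491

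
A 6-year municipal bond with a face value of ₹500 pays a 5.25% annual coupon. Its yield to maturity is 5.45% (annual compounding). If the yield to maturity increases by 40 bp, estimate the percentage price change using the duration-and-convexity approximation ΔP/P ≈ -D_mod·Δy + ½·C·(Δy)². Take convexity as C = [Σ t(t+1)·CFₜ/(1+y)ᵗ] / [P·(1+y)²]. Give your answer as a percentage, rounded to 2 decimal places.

With y = 0.0545:
  t   CF        PV=CF/(1+0.0545)^t    t·PV        t(t+1)·PV
  1        26.25        24.8933        24.8933          49.7866
  2        26.25        23.6067        47.2135         141.6405
  3        26.25        22.3867        67.1600         268.6401
  4        26.25        21.2297        84.9186         424.5931
  5        26.25        20.1324       100.6622         603.9732
  6       526.25       382.7477     2,296.4863      16,075.4039
  Σ                    494.9965     2,621.3339      17,564.0374
P = 494.9965; D_Mac = 5.29566 yrs; D_mod = 5.02196 yrs; C = 31.91016.
Duration effect: -5.02196 × (+0.004) = -0.020088
Convexity effect: 0.5 × 31.91016 × (0.004)² = +0.0002553
ΔP/P ≈ -0.020088 + 0.0002553 = -0.019833 = -1.9833%.

-1.98%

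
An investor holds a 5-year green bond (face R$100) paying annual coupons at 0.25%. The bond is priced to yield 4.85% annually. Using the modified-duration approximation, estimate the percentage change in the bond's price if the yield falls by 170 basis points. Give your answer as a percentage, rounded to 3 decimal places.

Periodic yield y = 0.0485. Modified duration first:
  t   CF        PV=CF/(1+0.0485)^t    t·PV
  1         0.25         0.2384         0.2384
  2         0.25         0.2274         0.4548
  3         0.25         0.2169         0.6507
  4         0.25         0.2069         0.8274
  5       100.25        79.1120       395.5599
  Σ                     80.0016       397.7312
P = 80.0016; D_Mac = 4.97154 yrs; D_mod = 4.97154/(1+0.0485) = 4.74158 yrs.
ΔP/P ≈ -D_mod · Δy = -4.74158 × (-0.017) = +0.080607 = +8.0607%.

+8.061%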